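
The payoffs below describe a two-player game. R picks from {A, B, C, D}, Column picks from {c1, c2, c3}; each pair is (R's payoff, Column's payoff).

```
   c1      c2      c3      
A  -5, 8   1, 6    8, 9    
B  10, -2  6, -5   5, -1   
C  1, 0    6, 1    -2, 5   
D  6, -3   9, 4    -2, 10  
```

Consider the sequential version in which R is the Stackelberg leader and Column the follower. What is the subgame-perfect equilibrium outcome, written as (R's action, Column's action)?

Backward induction with R moving first.
- A: Column compares 8, 6, 9 and picks c3; R would get 8.
- B: Column compares -2, -5, -1 and picks c3; R would get 5.
- C: Column compares 0, 1, 5 and picks c3; R would get -2.
- D: Column compares -3, 4, 10 and picks c3; R would get -2.
R's induced payoffs are 8, 5, -2, -2, so R commits to A. Subgame-perfect outcome: (A, c3) with payoffs (8, 9).

(A, c3)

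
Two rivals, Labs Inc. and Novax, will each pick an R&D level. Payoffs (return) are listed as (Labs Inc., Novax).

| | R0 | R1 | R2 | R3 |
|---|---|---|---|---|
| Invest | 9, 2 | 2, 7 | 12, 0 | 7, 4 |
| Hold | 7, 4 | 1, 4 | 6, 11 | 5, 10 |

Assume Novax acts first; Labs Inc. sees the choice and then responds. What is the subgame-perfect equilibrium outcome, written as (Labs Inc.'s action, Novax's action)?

Labs Inc. best-responds to each possible Novax move:
- R0 → Labs Inc. plays Invest (best of 9, 7); Novax gets 2.
- R1 → Labs Inc. plays Invest (best of 2, 1); Novax gets 7.
- R2 → Labs Inc. plays Invest (best of 12, 6); Novax gets 0.
- R3 → Labs Inc. plays Invest (best of 7, 5); Novax gets 4.
Novax's induced payoffs are 2, 7, 0, 4, so Novax commits to R1. Subgame-perfect outcome: (Invest, R1) with payoffs (2, 7).

(Invest, R1)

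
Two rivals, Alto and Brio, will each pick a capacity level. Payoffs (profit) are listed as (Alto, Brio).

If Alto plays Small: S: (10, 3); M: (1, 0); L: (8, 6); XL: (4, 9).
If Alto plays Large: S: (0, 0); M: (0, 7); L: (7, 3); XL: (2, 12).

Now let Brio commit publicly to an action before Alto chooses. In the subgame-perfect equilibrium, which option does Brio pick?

Solve by backward induction (Brio leads).
- S: Alto compares 10, 0 and picks Small; Brio would get 3.
- M: Alto compares 1, 0 and picks Small; Brio would get 0.
- L: Alto compares 8, 7 and picks Small; Brio would get 6.
- XL: Alto compares 4, 2 and picks Small; Brio would get 9.
Among 3, 0, 6, 9, the best is 9 at XL. Subgame-perfect outcome: (Small, XL) with payoffs (4, 9).

XL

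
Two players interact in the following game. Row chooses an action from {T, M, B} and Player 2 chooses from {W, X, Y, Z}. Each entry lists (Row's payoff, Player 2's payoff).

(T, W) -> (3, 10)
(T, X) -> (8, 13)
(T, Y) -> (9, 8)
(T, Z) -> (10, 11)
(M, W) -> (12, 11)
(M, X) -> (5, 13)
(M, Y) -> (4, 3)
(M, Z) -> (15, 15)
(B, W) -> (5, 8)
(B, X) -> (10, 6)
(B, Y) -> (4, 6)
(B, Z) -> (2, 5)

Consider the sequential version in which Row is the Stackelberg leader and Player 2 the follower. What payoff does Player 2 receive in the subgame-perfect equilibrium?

Solve by backward induction (Row leads).
- T: BR = X, leader payoff 8.
- M: BR = Z, leader payoff 15.
- B: BR = W, leader payoff 5.
Row's induced payoffs are 8, 15, 5, so Row commits to M. Subgame-perfect outcome: (M, Z) with payoffs (15, 15).

15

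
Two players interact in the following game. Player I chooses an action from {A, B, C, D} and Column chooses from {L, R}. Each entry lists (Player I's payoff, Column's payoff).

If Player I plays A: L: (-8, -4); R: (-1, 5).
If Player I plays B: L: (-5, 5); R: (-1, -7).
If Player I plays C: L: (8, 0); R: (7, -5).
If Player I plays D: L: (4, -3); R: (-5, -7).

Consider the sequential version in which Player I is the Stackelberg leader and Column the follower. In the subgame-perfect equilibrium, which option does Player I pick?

C

Solve by backward induction (Player I leads).
- A → Column plays R (best of -4, 5); Player I gets -1.
- B → Column plays L (best of 5, -7); Player I gets -5.
- C → Column plays L (best of 0, -5); Player I gets 8.
- D → Column plays L (best of -3, -7); Player I gets 4.
Maximizing over -1, -5, 8, 4, Player I chooses C. Subgame-perfect outcome: (C, L) with payoffs (8, 0).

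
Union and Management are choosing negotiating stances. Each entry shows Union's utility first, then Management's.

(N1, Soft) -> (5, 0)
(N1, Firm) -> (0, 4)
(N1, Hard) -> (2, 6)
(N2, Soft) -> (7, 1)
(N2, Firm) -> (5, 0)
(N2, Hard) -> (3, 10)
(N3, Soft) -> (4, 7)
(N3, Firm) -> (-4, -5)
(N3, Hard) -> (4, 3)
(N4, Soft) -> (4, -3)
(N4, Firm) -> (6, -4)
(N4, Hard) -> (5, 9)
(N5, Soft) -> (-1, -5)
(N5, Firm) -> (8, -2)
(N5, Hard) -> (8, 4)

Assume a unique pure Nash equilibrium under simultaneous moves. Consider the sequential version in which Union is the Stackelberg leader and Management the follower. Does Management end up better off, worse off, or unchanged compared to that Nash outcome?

Solve by backward induction (Union leads).
- N1: BR = Hard, leader payoff 2.
- N2: BR = Hard, leader payoff 3.
- N3: BR = Soft, leader payoff 4.
- N4: BR = Hard, leader payoff 5.
- N5: BR = Hard, leader payoff 8.
Among 2, 3, 4, 5, 8, the best is 8 at N5. Subgame-perfect outcome: (N5, Hard) with payoffs (8, 4).
Now find the simultaneous Nash equilibrium.
Union's best replies: Soft→N2; Firm→N5; Hard→N5.
Management's best replies: N1→Hard; N2→Hard; N3→Soft; N4→Hard; N5→Hard.
The unique mutual best reply is (N5, Hard), giving (8, 4).
Management earns 4 sequentially versus 4 at the Nash outcome: unchanged.

unchanged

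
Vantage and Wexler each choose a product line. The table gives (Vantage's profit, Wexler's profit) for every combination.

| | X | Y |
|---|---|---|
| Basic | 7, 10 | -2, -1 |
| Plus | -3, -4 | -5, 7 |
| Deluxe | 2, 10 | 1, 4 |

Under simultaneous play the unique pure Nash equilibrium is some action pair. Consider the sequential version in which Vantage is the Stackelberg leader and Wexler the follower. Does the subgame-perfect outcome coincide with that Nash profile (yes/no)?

Work backward from Wexler's decision.
- Basic → Wexler plays X (best of 10, -1); Vantage gets 7.
- Plus → Wexler plays Y (best of -4, 7); Vantage gets -5.
- Deluxe → Wexler plays X (best of 10, 4); Vantage gets 2.
Vantage's induced payoffs are 7, -5, 2, so Vantage commits to Basic. Subgame-perfect outcome: (Basic, X) with payoffs (7, 10).
Now find the simultaneous Nash equilibrium.
Vantage's best replies: X→Basic; Y→Deluxe.
Wexler's best replies: Basic→X; Plus→Y; Deluxe→X.
The unique mutual best reply is (Basic, X), giving (7, 10).
Sequential outcome (Basic, X) coincides with the Nash profile (Basic, X).

yes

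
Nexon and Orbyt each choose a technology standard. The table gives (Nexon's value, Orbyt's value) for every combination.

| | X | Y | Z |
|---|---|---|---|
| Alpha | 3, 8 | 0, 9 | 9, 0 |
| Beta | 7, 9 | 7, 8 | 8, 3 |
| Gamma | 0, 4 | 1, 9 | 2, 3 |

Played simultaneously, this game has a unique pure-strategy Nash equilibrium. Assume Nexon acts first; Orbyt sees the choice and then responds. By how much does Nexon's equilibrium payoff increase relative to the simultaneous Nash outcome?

0

Work backward from Orbyt's decision.
- Alpha: Orbyt compares 8, 9, 0 and picks Y; Nexon would get 0.
- Beta: Orbyt compares 9, 8, 3 and picks X; Nexon would get 7.
- Gamma: Orbyt compares 4, 9, 3 and picks Y; Nexon would get 1.
Nexon's induced payoffs are 0, 7, 1, so Nexon commits to Beta. Subgame-perfect outcome: (Beta, X) with payoffs (7, 9).
For the simultaneous game, intersect best replies.
Nexon's best replies: X→Beta; Y→Beta; Z→Alpha.
Orbyt's best replies: Alpha→Y; Beta→X; Gamma→Y.
The unique mutual best reply is (Beta, X), giving (7, 9).
Nexon's commitment gain: 7 − 7 = 0.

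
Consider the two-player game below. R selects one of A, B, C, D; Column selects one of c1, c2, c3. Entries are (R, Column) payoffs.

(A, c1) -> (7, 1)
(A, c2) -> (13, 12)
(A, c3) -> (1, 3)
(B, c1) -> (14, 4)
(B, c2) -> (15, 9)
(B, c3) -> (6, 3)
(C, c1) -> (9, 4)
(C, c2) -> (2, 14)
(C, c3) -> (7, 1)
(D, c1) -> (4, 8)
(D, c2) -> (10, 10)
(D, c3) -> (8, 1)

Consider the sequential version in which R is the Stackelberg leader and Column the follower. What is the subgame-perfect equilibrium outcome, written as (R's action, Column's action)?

Work backward from Column's decision.
- A → Column plays c2 (best of 1, 12, 3); R gets 13.
- B → Column plays c2 (best of 4, 9, 3); R gets 15.
- C → Column plays c2 (best of 4, 14, 1); R gets 2.
- D → Column plays c2 (best of 8, 10, 1); R gets 10.
Among 13, 15, 2, 10, the best is 15 at B. Subgame-perfect outcome: (B, c2) with payoffs (15, 9).

(B, c2)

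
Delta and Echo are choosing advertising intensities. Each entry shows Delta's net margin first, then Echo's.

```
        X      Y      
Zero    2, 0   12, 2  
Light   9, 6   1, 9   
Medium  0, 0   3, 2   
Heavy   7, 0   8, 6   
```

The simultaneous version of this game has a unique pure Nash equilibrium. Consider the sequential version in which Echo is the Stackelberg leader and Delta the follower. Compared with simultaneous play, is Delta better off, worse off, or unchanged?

worse off

Solve by backward induction (Echo leads).
- X: BR = Light, leader payoff 6.
- Y: BR = Zero, leader payoff 2.
Echo's induced payoffs are 6, 2, so Echo commits to X. Subgame-perfect outcome: (Light, X) with payoffs (9, 6).
For the simultaneous game, intersect best replies.
Delta's best replies: X→Light; Y→Zero.
Echo's best replies: Zero→Y; Light→Y; Medium→Y; Heavy→Y.
Only (Zero, Y) has each player best-responding; Nash payoffs (12, 2).
Delta earns 9 sequentially versus 12 at the Nash outcome: worse off.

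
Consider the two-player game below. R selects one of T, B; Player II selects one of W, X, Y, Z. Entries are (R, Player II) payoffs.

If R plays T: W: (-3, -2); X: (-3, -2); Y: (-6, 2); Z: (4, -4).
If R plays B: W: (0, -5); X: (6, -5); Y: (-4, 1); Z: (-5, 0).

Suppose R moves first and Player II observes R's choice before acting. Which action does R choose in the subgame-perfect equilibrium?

Player II best-responds to each possible R move:
- T: BR = Y, leader payoff -6.
- B: BR = Y, leader payoff -4.
Maximizing over -6, -4, R chooses B. Subgame-perfect outcome: (B, Y) with payoffs (-4, 1).

B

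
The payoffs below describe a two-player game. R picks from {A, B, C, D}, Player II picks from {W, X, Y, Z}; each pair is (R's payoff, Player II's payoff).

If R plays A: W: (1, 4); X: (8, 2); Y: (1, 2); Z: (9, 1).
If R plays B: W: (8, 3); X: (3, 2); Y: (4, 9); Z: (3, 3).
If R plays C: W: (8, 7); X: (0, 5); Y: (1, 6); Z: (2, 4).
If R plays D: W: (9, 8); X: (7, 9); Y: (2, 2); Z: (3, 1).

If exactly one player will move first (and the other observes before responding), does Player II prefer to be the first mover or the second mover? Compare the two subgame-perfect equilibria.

If R leads: Player II's best replies are A→W, B→Y, C→W, D→X; R's induced payoffs 1, 4, 8, 7; outcome (C, W), payoffs (8, 7).
If Player II leads: R's best replies are W→D, X→A, Y→B, Z→A; Player II's induced payoffs 8, 2, 9, 1; outcome (B, Y), payoffs (4, 9).
Player II gets 9 moving first and 7 moving second, so Player II prefers to move first.

first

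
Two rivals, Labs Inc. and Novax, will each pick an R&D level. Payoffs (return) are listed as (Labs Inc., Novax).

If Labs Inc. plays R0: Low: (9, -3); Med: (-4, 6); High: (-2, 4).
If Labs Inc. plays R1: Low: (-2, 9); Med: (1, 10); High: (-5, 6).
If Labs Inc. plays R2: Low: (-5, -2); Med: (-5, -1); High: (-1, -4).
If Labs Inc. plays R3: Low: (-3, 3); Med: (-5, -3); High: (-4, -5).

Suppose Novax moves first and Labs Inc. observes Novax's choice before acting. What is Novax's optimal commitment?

Labs Inc. best-responds to each possible Novax move:
- Low: Labs Inc. compares 9, -2, -5, -3 and picks R0; Novax would get -3.
- Med: Labs Inc. compares -4, 1, -5, -5 and picks R1; Novax would get 10.
- High: Labs Inc. compares -2, -5, -1, -4 and picks R2; Novax would get -4.
Novax's induced payoffs are -3, 10, -4, so Novax commits to Med. Subgame-perfect outcome: (R1, Med) with payoffs (1, 10).

Med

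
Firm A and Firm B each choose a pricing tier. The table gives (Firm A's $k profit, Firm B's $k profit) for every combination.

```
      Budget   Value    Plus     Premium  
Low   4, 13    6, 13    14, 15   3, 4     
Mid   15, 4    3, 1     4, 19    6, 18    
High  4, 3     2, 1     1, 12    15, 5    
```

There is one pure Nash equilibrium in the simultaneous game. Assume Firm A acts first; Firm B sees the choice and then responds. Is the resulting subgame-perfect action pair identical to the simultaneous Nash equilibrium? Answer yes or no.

Solve by backward induction (Firm A leads).
- Low → Firm B plays Plus (best of 13, 13, 15, 4); Firm A gets 14.
- Mid → Firm B plays Plus (best of 4, 1, 19, 18); Firm A gets 4.
- High → Firm B plays Plus (best of 3, 1, 12, 5); Firm A gets 1.
Firm A's induced payoffs are 14, 4, 1, so Firm A commits to Low. Subgame-perfect outcome: (Low, Plus) with payoffs (14, 15).
Under simultaneous play:
Firm A's best replies: Budget→Mid; Value→Low; Plus→Low; Premium→High.
Firm B's best replies: Low→Plus; Mid→Plus; High→Plus.
The unique mutual best reply is (Low, Plus), giving (14, 15).
Sequential outcome (Low, Plus) coincides with the Nash profile (Low, Plus).

yes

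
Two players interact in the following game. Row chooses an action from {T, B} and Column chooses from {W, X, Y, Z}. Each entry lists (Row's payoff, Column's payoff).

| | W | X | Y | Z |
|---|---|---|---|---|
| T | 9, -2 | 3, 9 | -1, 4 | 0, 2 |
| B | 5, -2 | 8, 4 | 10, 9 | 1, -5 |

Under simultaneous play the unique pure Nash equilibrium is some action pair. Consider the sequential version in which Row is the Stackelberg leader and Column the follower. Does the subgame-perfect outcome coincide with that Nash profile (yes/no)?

Work backward from Column's decision.
- T: BR = X, leader payoff 3.
- B: BR = Y, leader payoff 10.
Among 3, 10, the best is 10 at B. Subgame-perfect outcome: (B, Y) with payoffs (10, 9).
Under simultaneous play:
Row's best replies: W→T; X→B; Y→B; Z→B.
Column's best replies: T→X; B→Y.
The unique mutual best reply is (B, Y), giving (10, 9).
Sequential outcome (B, Y) coincides with the Nash profile (B, Y).

yes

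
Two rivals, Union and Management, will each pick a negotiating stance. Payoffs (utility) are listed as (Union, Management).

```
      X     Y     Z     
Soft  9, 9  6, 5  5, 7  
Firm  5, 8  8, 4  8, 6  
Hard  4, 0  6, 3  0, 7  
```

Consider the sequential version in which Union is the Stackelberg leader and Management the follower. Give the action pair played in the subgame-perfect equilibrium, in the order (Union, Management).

(Soft, X)

Backward induction with Union moving first.
- Soft: BR = X, leader payoff 9.
- Firm: BR = X, leader payoff 5.
- Hard: BR = Z, leader payoff 0.
Maximizing over 9, 5, 0, Union chooses Soft. Subgame-perfect outcome: (Soft, X) with payoffs (9, 9).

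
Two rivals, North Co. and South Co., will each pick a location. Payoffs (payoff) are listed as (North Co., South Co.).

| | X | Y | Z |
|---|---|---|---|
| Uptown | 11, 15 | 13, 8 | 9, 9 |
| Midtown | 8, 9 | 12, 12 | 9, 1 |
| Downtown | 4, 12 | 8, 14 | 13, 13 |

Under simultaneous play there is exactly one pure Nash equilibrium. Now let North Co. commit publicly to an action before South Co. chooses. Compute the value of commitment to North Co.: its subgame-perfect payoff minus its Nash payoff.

1

South Co. best-responds to each possible North Co. move:
- Uptown: BR = X, leader payoff 11.
- Midtown: BR = Y, leader payoff 12.
- Downtown: BR = Y, leader payoff 8.
Among 11, 12, 8, the best is 12 at Midtown. Subgame-perfect outcome: (Midtown, Y) with payoffs (12, 12).
Now find the simultaneous Nash equilibrium.
North Co.'s best replies: X→Uptown; Y→Uptown; Z→Downtown.
South Co.'s best replies: Uptown→X; Midtown→Y; Downtown→Y.
The unique mutual best reply is (Uptown, X), giving (11, 15).
North Co.'s commitment gain: 12 − 11 = 1.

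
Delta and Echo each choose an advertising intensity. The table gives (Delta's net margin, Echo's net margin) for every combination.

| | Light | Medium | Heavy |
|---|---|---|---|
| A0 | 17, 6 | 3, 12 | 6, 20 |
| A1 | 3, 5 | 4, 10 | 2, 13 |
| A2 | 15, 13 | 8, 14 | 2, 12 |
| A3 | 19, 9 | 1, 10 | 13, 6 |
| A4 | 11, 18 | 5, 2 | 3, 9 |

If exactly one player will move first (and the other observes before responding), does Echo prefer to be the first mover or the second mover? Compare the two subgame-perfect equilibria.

If Delta leads: Echo's best replies are A0→Heavy, A1→Heavy, A2→Medium, A3→Medium, A4→Light; Delta's induced payoffs 6, 2, 8, 1, 11; outcome (A4, Light), payoffs (11, 18).
If Echo leads: Delta's best replies are Light→A3, Medium→A2, Heavy→A3; Echo's induced payoffs 9, 14, 6; outcome (A2, Medium), payoffs (8, 14).
Echo gets 14 moving first and 18 moving second, so Echo prefers to move second.

second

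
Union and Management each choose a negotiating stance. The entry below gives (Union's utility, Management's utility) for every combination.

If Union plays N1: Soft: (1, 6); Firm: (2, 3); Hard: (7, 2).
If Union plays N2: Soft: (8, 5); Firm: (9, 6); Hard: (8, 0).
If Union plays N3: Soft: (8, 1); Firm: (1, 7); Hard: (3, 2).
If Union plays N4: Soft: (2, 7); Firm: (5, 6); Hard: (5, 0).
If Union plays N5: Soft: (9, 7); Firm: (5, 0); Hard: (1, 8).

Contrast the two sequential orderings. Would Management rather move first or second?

If Union leads: Management's best replies are N1→Soft, N2→Firm, N3→Firm, N4→Soft, N5→Hard; Union's induced payoffs 1, 9, 1, 2, 1; outcome (N2, Firm), payoffs (9, 6).
If Management leads: Union's best replies are Soft→N5, Firm→N2, Hard→N2; Management's induced payoffs 7, 6, 0; outcome (N5, Soft), payoffs (9, 7).
Management gets 7 moving first and 6 moving second, so Management prefers to move first.

first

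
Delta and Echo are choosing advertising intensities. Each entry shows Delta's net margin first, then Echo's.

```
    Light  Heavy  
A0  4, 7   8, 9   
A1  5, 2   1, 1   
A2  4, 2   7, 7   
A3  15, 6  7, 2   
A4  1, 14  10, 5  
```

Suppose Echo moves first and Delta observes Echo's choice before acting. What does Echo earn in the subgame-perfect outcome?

Backward induction with Echo moving first.
- Light: Delta compares 4, 5, 4, 15, 1 and picks A3; Echo would get 6.
- Heavy: Delta compares 8, 1, 7, 7, 10 and picks A4; Echo would get 5.
Maximizing over 6, 5, Echo chooses Light. Subgame-perfect outcome: (A3, Light) with payoffs (15, 6).

6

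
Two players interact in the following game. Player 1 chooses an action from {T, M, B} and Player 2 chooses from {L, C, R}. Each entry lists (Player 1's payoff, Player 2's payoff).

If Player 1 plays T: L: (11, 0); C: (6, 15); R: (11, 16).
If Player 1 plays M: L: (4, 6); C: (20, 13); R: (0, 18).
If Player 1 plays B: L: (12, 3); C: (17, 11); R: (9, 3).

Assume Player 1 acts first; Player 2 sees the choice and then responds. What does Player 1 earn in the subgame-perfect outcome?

17

Solve by backward induction (Player 1 leads).
- T: BR = R, leader payoff 11.
- M: BR = R, leader payoff 0.
- B: BR = C, leader payoff 17.
Maximizing over 11, 0, 17, Player 1 chooses B. Subgame-perfect outcome: (B, C) with payoffs (17, 11).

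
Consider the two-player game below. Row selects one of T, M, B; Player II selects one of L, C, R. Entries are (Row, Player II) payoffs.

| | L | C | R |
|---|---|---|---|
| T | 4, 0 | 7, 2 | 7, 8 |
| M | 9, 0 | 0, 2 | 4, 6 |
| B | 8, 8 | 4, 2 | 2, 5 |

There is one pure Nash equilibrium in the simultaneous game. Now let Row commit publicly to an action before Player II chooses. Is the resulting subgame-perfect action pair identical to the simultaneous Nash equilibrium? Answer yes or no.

no

Work backward from Player II's decision.
- T → Player II plays R (best of 0, 2, 8); Row gets 7.
- M → Player II plays R (best of 0, 2, 6); Row gets 4.
- B → Player II plays L (best of 8, 2, 5); Row gets 8.
Among 7, 4, 8, the best is 8 at B. Subgame-perfect outcome: (B, L) with payoffs (8, 8).
For the simultaneous game, intersect best replies.
Row's best replies: L→M; C→T; R→T.
Player II's best replies: T→R; M→R; B→L.
Only (T, R) has each player best-responding; Nash payoffs (7, 8).
Sequential outcome (B, L) differs from the Nash profile (T, R).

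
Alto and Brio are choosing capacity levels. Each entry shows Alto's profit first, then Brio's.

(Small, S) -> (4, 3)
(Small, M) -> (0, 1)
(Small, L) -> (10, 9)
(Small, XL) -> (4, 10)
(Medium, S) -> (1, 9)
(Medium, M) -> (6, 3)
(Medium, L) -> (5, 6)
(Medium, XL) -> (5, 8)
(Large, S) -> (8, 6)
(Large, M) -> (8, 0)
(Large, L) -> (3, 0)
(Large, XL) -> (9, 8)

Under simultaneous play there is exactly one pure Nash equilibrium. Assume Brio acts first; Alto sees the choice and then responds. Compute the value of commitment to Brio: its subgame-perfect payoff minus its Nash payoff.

1

Work backward from Alto's decision.
- S: BR = Large, leader payoff 6.
- M: BR = Large, leader payoff 0.
- L: BR = Small, leader payoff 9.
- XL: BR = Large, leader payoff 8.
Maximizing over 6, 0, 9, 8, Brio chooses L. Subgame-perfect outcome: (Small, L) with payoffs (10, 9).
Now find the simultaneous Nash equilibrium.
Alto's best replies: S→Large; M→Large; L→Small; XL→Large.
Brio's best replies: Small→XL; Medium→S; Large→XL.
The unique mutual best reply is (Large, XL), giving (9, 8).
Brio's commitment gain: 9 − 8 = 1.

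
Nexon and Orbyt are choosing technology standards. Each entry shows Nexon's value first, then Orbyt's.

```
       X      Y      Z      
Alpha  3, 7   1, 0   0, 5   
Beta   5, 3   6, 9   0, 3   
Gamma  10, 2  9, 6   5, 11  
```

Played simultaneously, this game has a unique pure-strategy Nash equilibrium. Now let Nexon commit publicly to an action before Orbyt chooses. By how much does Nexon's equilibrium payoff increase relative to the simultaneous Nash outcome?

Work backward from Orbyt's decision.
- Alpha: Orbyt compares 7, 0, 5 and picks X; Nexon would get 3.
- Beta: Orbyt compares 3, 9, 3 and picks Y; Nexon would get 6.
- Gamma: Orbyt compares 2, 6, 11 and picks Z; Nexon would get 5.
Among 3, 6, 5, the best is 6 at Beta. Subgame-perfect outcome: (Beta, Y) with payoffs (6, 9).
For the simultaneous game, intersect best replies.
Nexon's best replies: X→Gamma; Y→Gamma; Z→Gamma.
Orbyt's best replies: Alpha→X; Beta→Y; Gamma→Z.
Only (Gamma, Z) has each player best-responding; Nash payoffs (5, 11).
Nexon's commitment gain: 6 − 5 = 1.

1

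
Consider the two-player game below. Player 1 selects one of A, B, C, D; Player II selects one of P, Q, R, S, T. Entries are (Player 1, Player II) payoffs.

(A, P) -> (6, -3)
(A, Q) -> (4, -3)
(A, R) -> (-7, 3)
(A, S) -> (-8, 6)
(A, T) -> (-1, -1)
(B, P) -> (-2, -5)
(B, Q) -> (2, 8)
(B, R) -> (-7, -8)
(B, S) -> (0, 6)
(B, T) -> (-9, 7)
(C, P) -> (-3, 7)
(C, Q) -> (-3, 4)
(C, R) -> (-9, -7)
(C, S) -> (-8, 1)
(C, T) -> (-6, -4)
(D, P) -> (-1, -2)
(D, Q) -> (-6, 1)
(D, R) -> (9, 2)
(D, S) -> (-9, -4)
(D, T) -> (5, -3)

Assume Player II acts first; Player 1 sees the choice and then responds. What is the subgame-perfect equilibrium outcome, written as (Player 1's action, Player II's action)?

Work backward from Player 1's decision.
- P → Player 1 plays A (best of 6, -2, -3, -1); Player II gets -3.
- Q → Player 1 plays A (best of 4, 2, -3, -6); Player II gets -3.
- R → Player 1 plays D (best of -7, -7, -9, 9); Player II gets 2.
- S → Player 1 plays B (best of -8, 0, -8, -9); Player II gets 6.
- T → Player 1 plays D (best of -1, -9, -6, 5); Player II gets -3.
Among -3, -3, 2, 6, -3, the best is 6 at S. Subgame-perfect outcome: (B, S) with payoffs (0, 6).

(B, S)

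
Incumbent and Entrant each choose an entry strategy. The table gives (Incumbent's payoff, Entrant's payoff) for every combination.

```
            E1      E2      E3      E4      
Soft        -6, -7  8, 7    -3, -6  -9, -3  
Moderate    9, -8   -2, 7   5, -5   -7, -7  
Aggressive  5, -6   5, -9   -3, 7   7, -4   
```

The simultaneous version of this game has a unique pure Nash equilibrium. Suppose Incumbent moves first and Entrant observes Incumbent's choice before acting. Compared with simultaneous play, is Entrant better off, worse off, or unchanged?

unchanged

Work backward from Entrant's decision.
- Soft: Entrant compares -7, 7, -6, -3 and picks E2; Incumbent would get 8.
- Moderate: Entrant compares -8, 7, -5, -7 and picks E2; Incumbent would get -2.
- Aggressive: Entrant compares -6, -9, 7, -4 and picks E3; Incumbent would get -3.
Maximizing over 8, -2, -3, Incumbent chooses Soft. Subgame-perfect outcome: (Soft, E2) with payoffs (8, 7).
Now find the simultaneous Nash equilibrium.
Incumbent's best replies: E1→Moderate; E2→Soft; E3→Moderate; E4→Aggressive.
Entrant's best replies: Soft→E2; Moderate→E2; Aggressive→E3.
The unique mutual best reply is (Soft, E2), giving (8, 7).
Entrant earns 7 sequentially versus 7 at the Nash outcome: unchanged.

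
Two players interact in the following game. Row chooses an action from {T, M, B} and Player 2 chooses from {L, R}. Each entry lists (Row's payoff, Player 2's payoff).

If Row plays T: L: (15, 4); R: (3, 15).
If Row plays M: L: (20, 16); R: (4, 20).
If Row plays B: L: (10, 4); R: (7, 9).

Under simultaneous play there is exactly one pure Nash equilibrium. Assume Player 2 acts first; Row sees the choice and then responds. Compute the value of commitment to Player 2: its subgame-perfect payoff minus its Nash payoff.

7

Work backward from Row's decision.
- L → Row plays M (best of 15, 20, 10); Player 2 gets 16.
- R → Row plays B (best of 3, 4, 7); Player 2 gets 9.
Among 16, 9, the best is 16 at L. Subgame-perfect outcome: (M, L) with payoffs (20, 16).
For the simultaneous game, intersect best replies.
Row's best replies: L→M; R→B.
Player 2's best replies: T→R; M→R; B→R.
Only (B, R) has each player best-responding; Nash payoffs (7, 9).
Player 2's commitment gain: 16 − 9 = 7.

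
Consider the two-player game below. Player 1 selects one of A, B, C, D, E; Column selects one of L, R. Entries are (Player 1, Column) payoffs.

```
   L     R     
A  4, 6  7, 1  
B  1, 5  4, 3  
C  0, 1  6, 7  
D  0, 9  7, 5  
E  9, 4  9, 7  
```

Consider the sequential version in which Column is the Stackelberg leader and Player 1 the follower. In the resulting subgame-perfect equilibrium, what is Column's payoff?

Work backward from Player 1's decision.
- L: BR = E, leader payoff 4.
- R: BR = E, leader payoff 7.
Maximizing over 4, 7, Column chooses R. Subgame-perfect outcome: (E, R) with payoffs (9, 7).

7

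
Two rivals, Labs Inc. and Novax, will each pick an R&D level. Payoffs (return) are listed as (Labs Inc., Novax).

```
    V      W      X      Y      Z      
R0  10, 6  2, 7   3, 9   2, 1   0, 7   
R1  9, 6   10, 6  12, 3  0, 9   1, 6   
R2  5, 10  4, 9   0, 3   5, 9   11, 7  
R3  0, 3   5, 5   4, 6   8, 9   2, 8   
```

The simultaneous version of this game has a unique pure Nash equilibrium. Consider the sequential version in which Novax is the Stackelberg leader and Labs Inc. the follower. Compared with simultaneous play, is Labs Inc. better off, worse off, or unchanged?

unchanged

Backward induction with Novax moving first.
- V: Labs Inc. compares 10, 9, 5, 0 and picks R0; Novax would get 6.
- W: Labs Inc. compares 2, 10, 4, 5 and picks R1; Novax would get 6.
- X: Labs Inc. compares 3, 12, 0, 4 and picks R1; Novax would get 3.
- Y: Labs Inc. compares 2, 0, 5, 8 and picks R3; Novax would get 9.
- Z: Labs Inc. compares 0, 1, 11, 2 and picks R2; Novax would get 7.
Among 6, 6, 3, 9, 7, the best is 9 at Y. Subgame-perfect outcome: (R3, Y) with payoffs (8, 9).
Now find the simultaneous Nash equilibrium.
Labs Inc.'s best replies: V→R0; W→R1; X→R1; Y→R3; Z→R2.
Novax's best replies: R0→X; R1→Y; R2→V; R3→Y.
Only (R3, Y) has each player best-responding; Nash payoffs (8, 9).
Labs Inc. earns 8 sequentially versus 8 at the Nash outcome: unchanged.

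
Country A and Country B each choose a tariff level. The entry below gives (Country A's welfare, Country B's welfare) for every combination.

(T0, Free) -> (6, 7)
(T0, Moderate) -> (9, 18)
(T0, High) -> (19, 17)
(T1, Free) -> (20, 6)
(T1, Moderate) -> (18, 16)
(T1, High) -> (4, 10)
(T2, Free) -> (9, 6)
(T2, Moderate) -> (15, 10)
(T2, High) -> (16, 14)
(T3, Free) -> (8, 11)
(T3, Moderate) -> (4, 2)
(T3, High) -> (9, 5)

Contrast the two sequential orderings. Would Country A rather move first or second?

If Country A leads: Country B's best replies are T0→Moderate, T1→Moderate, T2→High, T3→Free; Country A's induced payoffs 9, 18, 16, 8; outcome (T1, Moderate), payoffs (18, 16).
If Country B leads: Country A's best replies are Free→T1, Moderate→T1, High→T0; Country B's induced payoffs 6, 16, 17; outcome (T0, High), payoffs (19, 17).
Country A gets 18 moving first and 19 moving second, so Country A prefers to move second.

second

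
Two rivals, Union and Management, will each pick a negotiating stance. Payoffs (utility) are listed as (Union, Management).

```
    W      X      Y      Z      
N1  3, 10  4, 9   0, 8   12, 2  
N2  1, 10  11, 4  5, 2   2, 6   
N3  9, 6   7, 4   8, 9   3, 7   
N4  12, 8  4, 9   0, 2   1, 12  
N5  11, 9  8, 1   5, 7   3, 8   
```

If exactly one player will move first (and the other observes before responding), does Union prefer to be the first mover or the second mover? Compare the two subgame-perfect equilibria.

If Union leads: Management's best replies are N1→W, N2→W, N3→Y, N4→Z, N5→W; Union's induced payoffs 3, 1, 8, 1, 11; outcome (N5, W), payoffs (11, 9).
If Management leads: Union's best replies are W→N4, X→N2, Y→N3, Z→N1; Management's induced payoffs 8, 4, 9, 2; outcome (N3, Y), payoffs (8, 9).
Union gets 11 moving first and 8 moving second, so Union prefers to move first.

first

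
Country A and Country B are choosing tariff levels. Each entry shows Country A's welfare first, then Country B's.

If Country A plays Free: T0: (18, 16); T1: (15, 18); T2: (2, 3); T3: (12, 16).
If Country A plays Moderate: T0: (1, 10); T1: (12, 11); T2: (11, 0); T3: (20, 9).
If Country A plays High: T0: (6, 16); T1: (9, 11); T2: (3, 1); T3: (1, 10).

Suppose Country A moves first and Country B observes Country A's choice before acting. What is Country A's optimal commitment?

Free

Solve by backward induction (Country A leads).
- Free → Country B plays T1 (best of 16, 18, 3, 16); Country A gets 15.
- Moderate → Country B plays T1 (best of 10, 11, 0, 9); Country A gets 12.
- High → Country B plays T0 (best of 16, 11, 1, 10); Country A gets 6.
Maximizing over 15, 12, 6, Country A chooses Free. Subgame-perfect outcome: (Free, T1) with payoffs (15, 18).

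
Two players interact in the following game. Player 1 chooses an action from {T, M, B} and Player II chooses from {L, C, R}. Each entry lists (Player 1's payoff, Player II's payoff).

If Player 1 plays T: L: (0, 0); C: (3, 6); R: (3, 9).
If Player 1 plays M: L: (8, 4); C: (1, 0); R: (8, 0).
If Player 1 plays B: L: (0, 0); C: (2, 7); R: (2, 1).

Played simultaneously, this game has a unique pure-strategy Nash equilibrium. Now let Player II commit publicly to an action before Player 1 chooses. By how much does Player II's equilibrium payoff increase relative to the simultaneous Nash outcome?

2

Player 1 best-responds to each possible Player II move:
- L: BR = M, leader payoff 4.
- C: BR = T, leader payoff 6.
- R: BR = M, leader payoff 0.
Among 4, 6, 0, the best is 6 at C. Subgame-perfect outcome: (T, C) with payoffs (3, 6).
Under simultaneous play:
Player 1's best replies: L→M; C→T; R→M.
Player II's best replies: T→R; M→L; B→C.
The unique mutual best reply is (M, L), giving (8, 4).
Player II's commitment gain: 6 − 4 = 2.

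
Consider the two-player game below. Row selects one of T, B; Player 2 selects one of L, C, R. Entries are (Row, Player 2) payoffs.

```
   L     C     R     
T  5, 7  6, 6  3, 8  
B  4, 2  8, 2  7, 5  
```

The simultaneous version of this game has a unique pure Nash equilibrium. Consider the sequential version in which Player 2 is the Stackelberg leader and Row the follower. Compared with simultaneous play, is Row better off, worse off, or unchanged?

Backward induction with Player 2 moving first.
- L: Row compares 5, 4 and picks T; Player 2 would get 7.
- C: Row compares 6, 8 and picks B; Player 2 would get 2.
- R: Row compares 3, 7 and picks B; Player 2 would get 5.
Among 7, 2, 5, the best is 7 at L. Subgame-perfect outcome: (T, L) with payoffs (5, 7).
Now find the simultaneous Nash equilibrium.
Row's best replies: L→T; C→B; R→B.
Player 2's best replies: T→R; B→R.
The unique mutual best reply is (B, R), giving (7, 5).
Row earns 5 sequentially versus 7 at the Nash outcome: worse off.

worse off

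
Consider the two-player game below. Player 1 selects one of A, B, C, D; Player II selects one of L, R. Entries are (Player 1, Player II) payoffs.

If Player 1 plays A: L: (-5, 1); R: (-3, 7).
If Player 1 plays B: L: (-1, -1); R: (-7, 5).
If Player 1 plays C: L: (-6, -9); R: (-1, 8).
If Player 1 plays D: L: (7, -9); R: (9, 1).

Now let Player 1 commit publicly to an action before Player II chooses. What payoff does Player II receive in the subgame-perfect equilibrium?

1

Backward induction with Player 1 moving first.
- A → Player II plays R (best of 1, 7); Player 1 gets -3.
- B → Player II plays R (best of -1, 5); Player 1 gets -7.
- C → Player II plays R (best of -9, 8); Player 1 gets -1.
- D → Player II plays R (best of -9, 1); Player 1 gets 9.
Among -3, -7, -1, 9, the best is 9 at D. Subgame-perfect outcome: (D, R) with payoffs (9, 1).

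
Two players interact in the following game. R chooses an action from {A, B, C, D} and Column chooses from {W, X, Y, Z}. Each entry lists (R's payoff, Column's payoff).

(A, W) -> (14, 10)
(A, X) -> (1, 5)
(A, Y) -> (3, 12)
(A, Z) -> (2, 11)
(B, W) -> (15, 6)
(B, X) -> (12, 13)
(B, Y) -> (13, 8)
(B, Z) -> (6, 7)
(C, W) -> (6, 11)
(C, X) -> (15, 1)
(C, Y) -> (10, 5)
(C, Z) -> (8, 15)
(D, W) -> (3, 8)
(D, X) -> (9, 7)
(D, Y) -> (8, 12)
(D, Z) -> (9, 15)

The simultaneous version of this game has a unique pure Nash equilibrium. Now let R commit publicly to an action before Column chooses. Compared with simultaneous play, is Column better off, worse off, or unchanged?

Solve by backward induction (R leads).
- A → Column plays Y (best of 10, 5, 12, 11); R gets 3.
- B → Column plays X (best of 6, 13, 8, 7); R gets 12.
- C → Column plays Z (best of 11, 1, 5, 15); R gets 8.
- D → Column plays Z (best of 8, 7, 12, 15); R gets 9.
R's induced payoffs are 3, 12, 8, 9, so R commits to B. Subgame-perfect outcome: (B, X) with payoffs (12, 13).
Now find the simultaneous Nash equilibrium.
R's best replies: W→B; X→C; Y→B; Z→D.
Column's best replies: A→Y; B→X; C→Z; D→Z.
The unique mutual best reply is (D, Z), giving (9, 15).
Column earns 13 sequentially versus 15 at the Nash outcome: worse off.

worse off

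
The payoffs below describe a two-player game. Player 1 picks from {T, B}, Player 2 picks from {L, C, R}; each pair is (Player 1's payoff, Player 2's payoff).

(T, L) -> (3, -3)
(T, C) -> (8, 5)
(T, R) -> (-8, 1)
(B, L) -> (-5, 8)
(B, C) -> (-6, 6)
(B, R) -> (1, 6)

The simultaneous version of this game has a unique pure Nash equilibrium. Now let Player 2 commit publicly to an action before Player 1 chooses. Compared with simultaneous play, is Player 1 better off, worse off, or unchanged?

worse off

Backward induction with Player 2 moving first.
- L → Player 1 plays T (best of 3, -5); Player 2 gets -3.
- C → Player 1 plays T (best of 8, -6); Player 2 gets 5.
- R → Player 1 plays B (best of -8, 1); Player 2 gets 6.
Player 2's induced payoffs are -3, 5, 6, so Player 2 commits to R. Subgame-perfect outcome: (B, R) with payoffs (1, 6).
For the simultaneous game, intersect best replies.
Player 1's best replies: L→T; C→T; R→B.
Player 2's best replies: T→C; B→L.
The unique mutual best reply is (T, C), giving (8, 5).
Player 1 earns 1 sequentially versus 8 at the Nash outcome: worse off.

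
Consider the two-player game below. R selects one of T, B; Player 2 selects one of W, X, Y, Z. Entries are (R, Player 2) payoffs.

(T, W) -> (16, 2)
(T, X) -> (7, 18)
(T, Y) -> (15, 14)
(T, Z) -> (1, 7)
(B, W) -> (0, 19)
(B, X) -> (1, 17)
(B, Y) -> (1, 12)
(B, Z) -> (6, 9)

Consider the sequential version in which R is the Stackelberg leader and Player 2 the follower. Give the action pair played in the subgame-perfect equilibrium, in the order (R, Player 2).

(T, X)

Solve by backward induction (R leads).
- T: Player 2 compares 2, 18, 14, 7 and picks X; R would get 7.
- B: Player 2 compares 19, 17, 12, 9 and picks W; R would get 0.
Among 7, 0, the best is 7 at T. Subgame-perfect outcome: (T, X) with payoffs (7, 18).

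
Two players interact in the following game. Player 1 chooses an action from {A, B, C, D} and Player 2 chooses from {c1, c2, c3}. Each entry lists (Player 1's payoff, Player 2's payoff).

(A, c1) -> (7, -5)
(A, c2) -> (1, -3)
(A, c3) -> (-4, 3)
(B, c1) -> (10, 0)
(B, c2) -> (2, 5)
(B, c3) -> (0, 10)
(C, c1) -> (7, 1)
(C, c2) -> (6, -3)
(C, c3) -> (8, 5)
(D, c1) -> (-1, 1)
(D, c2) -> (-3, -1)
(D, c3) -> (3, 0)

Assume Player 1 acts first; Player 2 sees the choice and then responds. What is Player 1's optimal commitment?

Player 2 best-responds to each possible Player 1 move:
- A → Player 2 plays c3 (best of -5, -3, 3); Player 1 gets -4.
- B → Player 2 plays c3 (best of 0, 5, 10); Player 1 gets 0.
- C → Player 2 plays c3 (best of 1, -3, 5); Player 1 gets 8.
- D → Player 2 plays c1 (best of 1, -1, 0); Player 1 gets -1.
Among -4, 0, 8, -1, the best is 8 at C. Subgame-perfect outcome: (C, c3) with payoffs (8, 5).

C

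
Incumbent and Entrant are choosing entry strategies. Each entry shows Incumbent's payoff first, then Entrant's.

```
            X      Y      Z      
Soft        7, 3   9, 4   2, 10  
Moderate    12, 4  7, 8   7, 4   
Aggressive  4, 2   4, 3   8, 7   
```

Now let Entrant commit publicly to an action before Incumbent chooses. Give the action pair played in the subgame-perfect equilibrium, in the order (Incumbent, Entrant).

(Aggressive, Z)

Work backward from Incumbent's decision.
- X: Incumbent compares 7, 12, 4 and picks Moderate; Entrant would get 4.
- Y: Incumbent compares 9, 7, 4 and picks Soft; Entrant would get 4.
- Z: Incumbent compares 2, 7, 8 and picks Aggressive; Entrant would get 7.
Entrant's induced payoffs are 4, 4, 7, so Entrant commits to Z. Subgame-perfect outcome: (Aggressive, Z) with payoffs (8, 7).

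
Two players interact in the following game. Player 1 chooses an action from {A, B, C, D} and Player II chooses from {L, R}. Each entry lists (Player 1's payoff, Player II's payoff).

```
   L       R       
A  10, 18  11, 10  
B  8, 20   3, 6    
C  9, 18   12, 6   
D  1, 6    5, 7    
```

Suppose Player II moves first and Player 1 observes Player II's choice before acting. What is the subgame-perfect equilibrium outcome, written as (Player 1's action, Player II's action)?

Backward induction with Player II moving first.
- L: BR = A, leader payoff 18.
- R: BR = C, leader payoff 6.
Maximizing over 18, 6, Player II chooses L. Subgame-perfect outcome: (A, L) with payoffs (10, 18).

(A, L)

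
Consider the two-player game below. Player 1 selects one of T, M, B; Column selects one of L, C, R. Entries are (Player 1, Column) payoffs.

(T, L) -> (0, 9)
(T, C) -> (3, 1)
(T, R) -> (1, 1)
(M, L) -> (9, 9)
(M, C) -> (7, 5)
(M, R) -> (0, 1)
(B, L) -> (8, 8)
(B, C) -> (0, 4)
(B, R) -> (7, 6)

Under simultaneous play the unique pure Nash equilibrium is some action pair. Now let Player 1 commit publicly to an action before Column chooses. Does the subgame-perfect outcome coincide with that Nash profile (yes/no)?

yes

Solve by backward induction (Player 1 leads).
- T: BR = L, leader payoff 0.
- M: BR = L, leader payoff 9.
- B: BR = L, leader payoff 8.
Player 1's induced payoffs are 0, 9, 8, so Player 1 commits to M. Subgame-perfect outcome: (M, L) with payoffs (9, 9).
For the simultaneous game, intersect best replies.
Player 1's best replies: L→M; C→M; R→B.
Column's best replies: T→L; M→L; B→L.
Only (M, L) has each player best-responding; Nash payoffs (9, 9).
Sequential outcome (M, L) coincides with the Nash profile (M, L).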